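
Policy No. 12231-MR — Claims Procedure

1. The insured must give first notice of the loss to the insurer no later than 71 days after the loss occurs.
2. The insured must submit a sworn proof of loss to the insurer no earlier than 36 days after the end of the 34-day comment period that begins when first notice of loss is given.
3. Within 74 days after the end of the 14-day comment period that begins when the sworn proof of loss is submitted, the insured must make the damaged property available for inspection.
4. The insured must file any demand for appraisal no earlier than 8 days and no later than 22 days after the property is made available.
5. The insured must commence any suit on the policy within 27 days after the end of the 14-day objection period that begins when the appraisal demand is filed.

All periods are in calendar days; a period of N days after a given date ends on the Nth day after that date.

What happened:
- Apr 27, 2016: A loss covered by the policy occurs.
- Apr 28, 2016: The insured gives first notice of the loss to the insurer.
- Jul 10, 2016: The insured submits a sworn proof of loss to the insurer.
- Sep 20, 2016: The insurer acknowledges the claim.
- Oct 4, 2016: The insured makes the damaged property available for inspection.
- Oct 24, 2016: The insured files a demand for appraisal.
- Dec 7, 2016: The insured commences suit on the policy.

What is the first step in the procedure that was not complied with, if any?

Step 5

(1) due by Apr 27, 2016 + 71 days = Jul 7, 2016; completed Apr 28, 2016, before the deadline.
(2) permitted from Jun 1, 2016 + 36 days = Jul 7, 2016 onward; Jul 10, 2016 is on or after that date.
(3) due by Jul 24, 2016 + 74 days = Oct 6, 2016; completed Oct 4, 2016, before the deadline.
(4) the permitted window runs from Oct 4, 2016 + 8 = Oct 12, 2016 to Oct 4, 2016 + 22 = Oct 26, 2016; done Oct 24, 2016, which is between those dates.
(5) due by Nov 7, 2016 + 27 days = Dec 4, 2016; not done until Dec 7, 2016, 3 days after the deadline.
The analysis stops there.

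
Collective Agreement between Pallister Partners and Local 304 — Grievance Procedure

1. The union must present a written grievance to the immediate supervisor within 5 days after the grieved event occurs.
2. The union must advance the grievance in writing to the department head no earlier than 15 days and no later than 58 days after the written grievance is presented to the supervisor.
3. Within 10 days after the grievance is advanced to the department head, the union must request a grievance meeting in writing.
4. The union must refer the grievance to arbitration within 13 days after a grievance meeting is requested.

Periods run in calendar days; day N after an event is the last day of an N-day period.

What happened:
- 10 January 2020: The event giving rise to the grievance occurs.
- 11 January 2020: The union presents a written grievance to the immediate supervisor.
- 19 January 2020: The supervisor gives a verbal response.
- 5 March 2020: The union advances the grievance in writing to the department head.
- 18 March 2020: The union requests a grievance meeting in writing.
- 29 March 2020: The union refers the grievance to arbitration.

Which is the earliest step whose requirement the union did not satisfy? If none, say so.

(1) due by 10 January 2020 + 5 days = 15 January 2020; completed 11 January 2020, before the deadline.
(2) the permitted window runs from 11 January 2020 + 15 = 26 January 2020 to 11 January 2020 + 58 = 9 March 2020; done 5 March 2020 — within the window.
(3) due by 5 March 2020 + 10 days = 15 March 2020; 18 March 2020 misses that deadline by 3 days.
That is the first point of non-compliance.

Step 3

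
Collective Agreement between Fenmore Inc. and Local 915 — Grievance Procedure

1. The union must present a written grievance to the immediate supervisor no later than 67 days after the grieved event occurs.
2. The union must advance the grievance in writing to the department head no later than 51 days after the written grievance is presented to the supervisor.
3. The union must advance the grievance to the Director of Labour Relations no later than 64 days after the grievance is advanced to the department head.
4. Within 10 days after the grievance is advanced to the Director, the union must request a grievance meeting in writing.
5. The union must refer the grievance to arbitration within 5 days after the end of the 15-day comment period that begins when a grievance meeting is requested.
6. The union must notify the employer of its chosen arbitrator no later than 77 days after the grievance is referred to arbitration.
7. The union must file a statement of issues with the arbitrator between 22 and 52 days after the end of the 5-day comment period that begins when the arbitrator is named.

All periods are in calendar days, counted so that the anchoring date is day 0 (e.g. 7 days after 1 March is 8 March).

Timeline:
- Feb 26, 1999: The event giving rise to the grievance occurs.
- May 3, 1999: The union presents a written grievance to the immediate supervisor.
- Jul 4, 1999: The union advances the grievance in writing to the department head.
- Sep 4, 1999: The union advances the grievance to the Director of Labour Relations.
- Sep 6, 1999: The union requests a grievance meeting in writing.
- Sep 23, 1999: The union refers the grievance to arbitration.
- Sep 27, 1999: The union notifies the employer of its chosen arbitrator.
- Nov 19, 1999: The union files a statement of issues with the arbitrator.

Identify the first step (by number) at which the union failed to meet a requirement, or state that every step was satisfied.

Step 1: 67 days after Feb 26, 1999 (when the grieved event occurs) is May 4, 1999; May 3, 1999 is within that limit.
Step 2: 51 days after May 3, 1999 (when the written grievance is presented to the supervisor) is Jun 23, 1999; Jul 4, 1999 misses that deadline by 11 days.
The analysis stops there.

Step 2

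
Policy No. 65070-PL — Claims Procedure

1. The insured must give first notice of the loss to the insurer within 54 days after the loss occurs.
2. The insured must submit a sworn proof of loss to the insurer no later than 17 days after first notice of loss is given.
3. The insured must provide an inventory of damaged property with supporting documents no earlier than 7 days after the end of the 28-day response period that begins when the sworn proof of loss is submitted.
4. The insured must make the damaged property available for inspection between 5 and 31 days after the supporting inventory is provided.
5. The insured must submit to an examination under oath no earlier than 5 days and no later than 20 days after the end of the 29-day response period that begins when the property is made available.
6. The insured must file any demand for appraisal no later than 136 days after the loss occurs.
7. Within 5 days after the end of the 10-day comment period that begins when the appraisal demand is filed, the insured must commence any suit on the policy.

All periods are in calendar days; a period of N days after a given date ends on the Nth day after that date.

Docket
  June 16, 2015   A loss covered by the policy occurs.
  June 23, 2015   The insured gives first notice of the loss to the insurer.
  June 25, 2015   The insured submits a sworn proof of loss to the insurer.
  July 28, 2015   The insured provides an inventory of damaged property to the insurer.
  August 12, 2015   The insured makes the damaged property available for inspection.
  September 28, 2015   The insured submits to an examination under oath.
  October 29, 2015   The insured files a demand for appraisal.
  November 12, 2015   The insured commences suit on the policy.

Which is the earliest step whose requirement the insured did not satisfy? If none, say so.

Step 1: 54 days after June 16, 2015 (when the loss occurs) is August 9, 2015; June 23, 2015 is within that limit.
Step 2: 17 days after June 23, 2015 (when first notice of loss is given) is July 10, 2015; done June 25, 2015 — timely.
Step 3: the earliest permitted date is 7 days after July 23, 2015 (end of the 28-day response period, which began when the sworn proof of loss is submitted on June 25, 2015), i.e. July 30, 2015; acted on July 28, 2015, 2 days prematurely.
The procedure was therefore not followed at step 3.

Step 3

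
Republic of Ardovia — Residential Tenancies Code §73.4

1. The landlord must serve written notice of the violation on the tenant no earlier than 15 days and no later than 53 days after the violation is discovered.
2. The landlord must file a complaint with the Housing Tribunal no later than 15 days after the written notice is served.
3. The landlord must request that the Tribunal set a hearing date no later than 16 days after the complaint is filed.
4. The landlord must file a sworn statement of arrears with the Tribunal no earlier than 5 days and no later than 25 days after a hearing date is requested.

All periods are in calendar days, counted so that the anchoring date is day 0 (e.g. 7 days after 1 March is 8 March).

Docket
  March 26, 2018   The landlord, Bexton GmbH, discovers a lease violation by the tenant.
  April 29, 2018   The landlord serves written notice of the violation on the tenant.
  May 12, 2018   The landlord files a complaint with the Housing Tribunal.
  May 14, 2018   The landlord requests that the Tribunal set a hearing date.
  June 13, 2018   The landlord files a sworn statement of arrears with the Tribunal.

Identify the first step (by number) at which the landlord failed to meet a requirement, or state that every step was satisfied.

Step 4

Step 1: the window is 15–53 days after March 26, 2018 (when the violation is discovered), so April 10, 2018 through May 18, 2018; done April 29, 2018, which is between those dates.
Step 2: 15 days after April 29, 2018 (when the written notice is served) is May 14, 2018; done May 12, 2018 — timely.
Step 3: 16 days after May 12, 2018 (when the complaint is filed) is May 28, 2018; done May 14, 2018 — timely.
Step 4: the window is 5–25 days after May 14, 2018 (when a hearing date is requested), so May 19, 2018 through June 8, 2018; June 13, 2018 is 5 days past the end of the window.
Later steps need not be reached.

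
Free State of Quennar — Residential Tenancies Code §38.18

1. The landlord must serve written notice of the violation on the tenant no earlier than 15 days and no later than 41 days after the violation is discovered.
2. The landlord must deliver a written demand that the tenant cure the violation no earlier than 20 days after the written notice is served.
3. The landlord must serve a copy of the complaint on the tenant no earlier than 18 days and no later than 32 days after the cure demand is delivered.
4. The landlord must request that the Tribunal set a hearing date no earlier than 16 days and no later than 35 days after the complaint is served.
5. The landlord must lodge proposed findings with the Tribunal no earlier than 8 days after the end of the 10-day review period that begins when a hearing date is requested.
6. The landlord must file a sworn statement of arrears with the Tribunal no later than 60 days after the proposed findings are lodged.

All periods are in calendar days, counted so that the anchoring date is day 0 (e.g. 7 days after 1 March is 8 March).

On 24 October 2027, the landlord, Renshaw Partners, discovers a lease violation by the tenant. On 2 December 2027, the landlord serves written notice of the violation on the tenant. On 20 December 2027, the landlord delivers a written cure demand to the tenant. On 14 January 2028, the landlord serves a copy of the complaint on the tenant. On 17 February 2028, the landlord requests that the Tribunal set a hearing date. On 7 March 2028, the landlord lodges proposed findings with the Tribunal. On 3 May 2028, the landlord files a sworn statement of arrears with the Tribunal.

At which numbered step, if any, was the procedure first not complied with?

Step 2

(1) the permitted window runs from 24 October 2027 + 15 = 8 November 2027 to 24 October 2027 + 41 = 4 December 2027; done 2 December 2027, which is between those dates.
(2) permitted from 2 December 2027 + 20 days = 22 December 2027 onward; acted on 20 December 2027, 2 days prematurely.
No need to go further; step 2 was not satisfied.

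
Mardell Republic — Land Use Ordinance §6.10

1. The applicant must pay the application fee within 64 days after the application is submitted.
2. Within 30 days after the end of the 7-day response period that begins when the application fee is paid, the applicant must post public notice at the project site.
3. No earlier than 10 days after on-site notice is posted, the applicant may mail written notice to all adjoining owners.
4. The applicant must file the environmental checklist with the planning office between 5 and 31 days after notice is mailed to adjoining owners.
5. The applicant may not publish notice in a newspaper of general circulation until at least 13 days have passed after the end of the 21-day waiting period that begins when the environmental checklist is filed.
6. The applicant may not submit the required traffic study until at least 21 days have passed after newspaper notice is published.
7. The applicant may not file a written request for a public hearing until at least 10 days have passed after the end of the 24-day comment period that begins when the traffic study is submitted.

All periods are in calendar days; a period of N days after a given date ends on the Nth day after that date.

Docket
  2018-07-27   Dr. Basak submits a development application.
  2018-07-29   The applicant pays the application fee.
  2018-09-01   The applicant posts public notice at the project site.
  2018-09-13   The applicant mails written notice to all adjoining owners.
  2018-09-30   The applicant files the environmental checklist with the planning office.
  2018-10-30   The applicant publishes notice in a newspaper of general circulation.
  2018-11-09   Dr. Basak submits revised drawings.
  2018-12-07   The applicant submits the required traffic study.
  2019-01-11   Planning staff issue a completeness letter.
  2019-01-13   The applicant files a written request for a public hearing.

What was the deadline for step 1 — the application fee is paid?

Step 1 runs from 2018-07-27, when the application is submitted. 64 days after 2018-07-27 is 2018-09-29.

2018-09-29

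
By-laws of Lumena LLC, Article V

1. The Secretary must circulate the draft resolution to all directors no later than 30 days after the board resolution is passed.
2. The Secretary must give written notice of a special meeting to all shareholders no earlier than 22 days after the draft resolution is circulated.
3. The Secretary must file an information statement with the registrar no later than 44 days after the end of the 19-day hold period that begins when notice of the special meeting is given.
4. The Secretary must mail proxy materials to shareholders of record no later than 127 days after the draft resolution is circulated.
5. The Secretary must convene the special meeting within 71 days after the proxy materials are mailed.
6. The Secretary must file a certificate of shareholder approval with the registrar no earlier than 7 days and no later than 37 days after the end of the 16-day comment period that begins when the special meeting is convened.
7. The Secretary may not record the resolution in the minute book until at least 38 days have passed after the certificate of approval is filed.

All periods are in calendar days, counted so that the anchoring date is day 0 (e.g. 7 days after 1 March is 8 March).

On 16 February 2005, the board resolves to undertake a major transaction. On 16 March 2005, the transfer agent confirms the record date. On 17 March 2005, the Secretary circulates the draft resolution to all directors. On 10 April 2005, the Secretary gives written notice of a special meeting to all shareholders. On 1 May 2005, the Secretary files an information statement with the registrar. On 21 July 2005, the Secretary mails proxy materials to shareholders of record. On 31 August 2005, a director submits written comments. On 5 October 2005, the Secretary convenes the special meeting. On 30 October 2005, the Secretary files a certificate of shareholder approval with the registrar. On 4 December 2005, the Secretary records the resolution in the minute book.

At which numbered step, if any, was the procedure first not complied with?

Step 5

Step 1 — counting 30 days from 16 February 2005 (when the board resolution is passed) gives a deadline of 18 March 2005; done 17 March 2005 — timely.
Step 2 — must wait 22 days from 17 March 2005 (when the draft resolution is circulated), so not before 8 April 2005; done 10 April 2005 — permitted.
Step 3 — counting 44 days from 29 April 2005 (end of the 19-day hold period, which began when notice of the special meeting is given on 10 April 2005) gives a deadline of 12 June 2005; done 1 May 2005 — timely.
Step 4 — counting 127 days from 17 March 2005 (when the draft resolution is circulated) gives a deadline of 22 July 2005; done 21 July 2005 — timely.
Step 5 — counting 71 days from 21 July 2005 (when the proxy materials are mailed) gives a deadline of 30 September 2005; 5 October 2005 misses that deadline by 5 days.
That is the first point of non-compliance.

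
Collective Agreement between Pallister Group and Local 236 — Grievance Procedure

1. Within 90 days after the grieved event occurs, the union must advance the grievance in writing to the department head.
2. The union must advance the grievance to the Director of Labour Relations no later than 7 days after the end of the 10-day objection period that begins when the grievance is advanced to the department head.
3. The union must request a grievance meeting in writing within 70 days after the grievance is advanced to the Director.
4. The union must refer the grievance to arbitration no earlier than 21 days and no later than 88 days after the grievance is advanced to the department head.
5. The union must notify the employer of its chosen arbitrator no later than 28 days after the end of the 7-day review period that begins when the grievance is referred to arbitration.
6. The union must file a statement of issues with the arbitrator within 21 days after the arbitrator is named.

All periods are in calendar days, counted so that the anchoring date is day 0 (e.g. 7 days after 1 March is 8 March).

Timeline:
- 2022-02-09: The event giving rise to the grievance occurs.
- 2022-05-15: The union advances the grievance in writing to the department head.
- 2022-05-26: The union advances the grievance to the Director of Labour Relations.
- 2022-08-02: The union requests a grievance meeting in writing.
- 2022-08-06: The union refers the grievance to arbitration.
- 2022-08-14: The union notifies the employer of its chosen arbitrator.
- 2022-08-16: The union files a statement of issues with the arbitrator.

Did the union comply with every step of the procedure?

No

(1) due by 2022-02-09 + 90 days = 2022-05-10; not done until 2022-05-15, 5 days after the deadline.
The procedure was therefore not followed at step 1.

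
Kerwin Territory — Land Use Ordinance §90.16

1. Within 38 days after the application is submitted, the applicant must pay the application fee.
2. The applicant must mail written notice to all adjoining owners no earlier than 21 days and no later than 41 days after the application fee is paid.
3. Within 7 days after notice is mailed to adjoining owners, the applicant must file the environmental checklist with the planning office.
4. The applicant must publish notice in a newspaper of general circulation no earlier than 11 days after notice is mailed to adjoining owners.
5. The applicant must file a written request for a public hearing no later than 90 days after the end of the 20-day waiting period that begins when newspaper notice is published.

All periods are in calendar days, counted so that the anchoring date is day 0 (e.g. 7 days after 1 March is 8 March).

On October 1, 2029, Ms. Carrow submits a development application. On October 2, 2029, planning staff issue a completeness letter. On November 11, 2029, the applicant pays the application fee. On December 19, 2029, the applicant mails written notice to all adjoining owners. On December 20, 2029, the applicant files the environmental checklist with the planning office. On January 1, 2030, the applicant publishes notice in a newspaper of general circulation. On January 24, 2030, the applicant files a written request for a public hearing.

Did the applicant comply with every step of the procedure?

No

Step 1: 38 days after October 1, 2029 (when the application is submitted) is November 8, 2029; not done until November 11, 2029, 3 days after the deadline.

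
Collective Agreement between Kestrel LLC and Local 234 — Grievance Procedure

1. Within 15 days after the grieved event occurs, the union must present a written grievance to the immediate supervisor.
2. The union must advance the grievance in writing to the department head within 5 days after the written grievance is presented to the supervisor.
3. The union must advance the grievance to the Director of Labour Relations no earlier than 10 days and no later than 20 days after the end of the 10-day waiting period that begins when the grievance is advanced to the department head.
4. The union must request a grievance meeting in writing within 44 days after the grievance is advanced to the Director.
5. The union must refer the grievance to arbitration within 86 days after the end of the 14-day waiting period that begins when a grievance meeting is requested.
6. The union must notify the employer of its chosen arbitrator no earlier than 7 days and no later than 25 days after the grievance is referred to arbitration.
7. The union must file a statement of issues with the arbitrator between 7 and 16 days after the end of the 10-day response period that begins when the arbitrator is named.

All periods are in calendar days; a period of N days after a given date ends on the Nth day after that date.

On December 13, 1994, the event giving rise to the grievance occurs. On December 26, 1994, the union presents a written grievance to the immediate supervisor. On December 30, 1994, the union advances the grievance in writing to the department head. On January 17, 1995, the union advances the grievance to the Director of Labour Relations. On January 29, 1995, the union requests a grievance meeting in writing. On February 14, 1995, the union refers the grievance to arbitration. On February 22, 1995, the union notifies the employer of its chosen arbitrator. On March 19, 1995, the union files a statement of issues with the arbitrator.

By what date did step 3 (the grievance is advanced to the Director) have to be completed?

January 29, 1995

The grievance is advanced to the department head on December 30, 1994; the 10-day waiting period therefore ends January 9, 1995, and step 3 runs from that date. The window is 10–20 days after January 9, 1995; it closes on January 29, 1995.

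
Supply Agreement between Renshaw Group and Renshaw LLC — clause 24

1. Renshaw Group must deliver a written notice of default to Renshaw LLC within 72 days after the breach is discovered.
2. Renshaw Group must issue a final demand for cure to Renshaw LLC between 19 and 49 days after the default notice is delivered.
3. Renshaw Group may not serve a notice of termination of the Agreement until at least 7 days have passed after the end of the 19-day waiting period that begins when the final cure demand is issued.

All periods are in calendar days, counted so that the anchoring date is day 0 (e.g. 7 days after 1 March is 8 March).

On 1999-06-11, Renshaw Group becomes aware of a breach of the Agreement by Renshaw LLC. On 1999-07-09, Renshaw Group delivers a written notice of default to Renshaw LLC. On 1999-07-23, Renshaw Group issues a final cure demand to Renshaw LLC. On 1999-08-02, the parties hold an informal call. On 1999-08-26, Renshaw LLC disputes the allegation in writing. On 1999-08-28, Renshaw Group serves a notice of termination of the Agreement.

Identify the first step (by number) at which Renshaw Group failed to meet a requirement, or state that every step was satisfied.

Step 1 — counting 72 days from 1999-06-11 (when the breach is discovered) gives a deadline of 1999-08-22; 1999-07-09 is within that limit.
Step 2 — 19 and 49 days from 1999-07-09 (when the default notice is delivered) are 1999-07-28 and 1999-08-27 respectively; 1999-07-23 is 5 days too early.
That is the first point of non-compliance.

Step 2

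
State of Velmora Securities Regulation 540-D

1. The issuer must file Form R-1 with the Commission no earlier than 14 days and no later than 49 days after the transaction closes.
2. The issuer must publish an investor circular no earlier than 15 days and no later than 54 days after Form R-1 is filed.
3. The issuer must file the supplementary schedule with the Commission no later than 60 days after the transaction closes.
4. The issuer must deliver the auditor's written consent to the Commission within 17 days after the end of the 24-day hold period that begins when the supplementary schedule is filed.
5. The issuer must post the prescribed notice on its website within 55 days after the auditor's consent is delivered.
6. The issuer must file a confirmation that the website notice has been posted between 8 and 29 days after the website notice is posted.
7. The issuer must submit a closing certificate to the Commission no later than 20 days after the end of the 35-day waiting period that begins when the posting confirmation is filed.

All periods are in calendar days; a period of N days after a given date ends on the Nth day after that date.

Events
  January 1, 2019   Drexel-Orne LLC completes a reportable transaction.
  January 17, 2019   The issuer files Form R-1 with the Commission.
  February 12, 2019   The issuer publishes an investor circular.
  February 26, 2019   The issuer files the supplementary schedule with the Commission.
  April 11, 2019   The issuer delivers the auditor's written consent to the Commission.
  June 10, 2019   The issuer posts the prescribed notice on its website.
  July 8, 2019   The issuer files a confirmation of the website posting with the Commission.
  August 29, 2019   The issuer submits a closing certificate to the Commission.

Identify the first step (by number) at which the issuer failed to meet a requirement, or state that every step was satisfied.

Step 4

Step 1 — 14 and 49 days from January 1, 2019 (when the transaction closes) are January 15, 2019 and February 19, 2019 respectively; January 17, 2019 falls inside that range.
Step 2 — 15 and 54 days from January 17, 2019 (when Form R-1 is filed) are February 1, 2019 and March 12, 2019 respectively; February 12, 2019 falls inside that range.
Step 3 — counting 60 days from January 1, 2019 (when the transaction closes) gives a deadline of March 2, 2019; done February 26, 2019 — timely.
Step 4 — counting 17 days from March 22, 2019 (end of the 24-day hold period, which began when the supplementary schedule is filed on February 26, 2019) gives a deadline of April 8, 2019; April 11, 2019 misses that deadline by 3 days.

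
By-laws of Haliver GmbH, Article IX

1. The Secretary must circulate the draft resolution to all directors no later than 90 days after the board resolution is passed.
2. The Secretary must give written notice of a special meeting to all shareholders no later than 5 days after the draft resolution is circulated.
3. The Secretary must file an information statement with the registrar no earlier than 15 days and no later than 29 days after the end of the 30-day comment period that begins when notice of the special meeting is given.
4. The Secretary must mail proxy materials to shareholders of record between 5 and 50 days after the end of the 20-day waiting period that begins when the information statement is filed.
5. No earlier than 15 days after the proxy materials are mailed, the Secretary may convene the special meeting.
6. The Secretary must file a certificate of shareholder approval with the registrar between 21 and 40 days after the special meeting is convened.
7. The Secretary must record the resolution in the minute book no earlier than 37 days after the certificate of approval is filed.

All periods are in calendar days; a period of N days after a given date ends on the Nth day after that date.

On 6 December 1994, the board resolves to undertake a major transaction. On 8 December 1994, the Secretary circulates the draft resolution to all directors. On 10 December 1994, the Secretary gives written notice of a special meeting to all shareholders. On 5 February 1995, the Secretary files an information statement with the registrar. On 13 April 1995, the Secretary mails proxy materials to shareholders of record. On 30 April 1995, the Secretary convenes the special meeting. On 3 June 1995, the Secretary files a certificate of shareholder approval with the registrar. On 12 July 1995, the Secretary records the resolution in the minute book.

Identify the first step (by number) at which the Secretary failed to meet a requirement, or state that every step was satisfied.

Step 1: 90 days after 6 December 1994 (when the board resolution is passed) is 6 March 1995; completed 8 December 1994, before the deadline.
Step 2: 5 days after 8 December 1994 (when the draft resolution is circulated) is 13 December 1994; completed 10 December 1994, before the deadline.
Step 3: the window is 15–29 days after 9 January 1995 (end of the 30-day comment period, which began when notice of the special meeting is given on 10 December 1994), so 24 January 1995 through 7 February 1995; done 5 February 1995 — within the window.
Step 4: the window is 5–50 days after 25 February 1995 (end of the 20-day waiting period, which began when the information statement is filed on 5 February 1995), so 2 March 1995 through 16 April 1995; done 13 April 1995, which is between those dates.
Step 5: the earliest permitted date is 15 days after 13 April 1995 (when the proxy materials are mailed), i.e. 28 April 1995; 30 April 1995 is on or after that date.
Step 6: the window is 21–40 days after 30 April 1995 (when the special meeting is convened), so 21 May 1995 through 9 June 1995; done 3 June 1995 — within the window.
Step 7: the earliest permitted date is 37 days after 3 June 1995 (when the certificate of approval is filed), i.e. 10 July 1995; done 12 July 1995 — permitted.

None — every step was satisfied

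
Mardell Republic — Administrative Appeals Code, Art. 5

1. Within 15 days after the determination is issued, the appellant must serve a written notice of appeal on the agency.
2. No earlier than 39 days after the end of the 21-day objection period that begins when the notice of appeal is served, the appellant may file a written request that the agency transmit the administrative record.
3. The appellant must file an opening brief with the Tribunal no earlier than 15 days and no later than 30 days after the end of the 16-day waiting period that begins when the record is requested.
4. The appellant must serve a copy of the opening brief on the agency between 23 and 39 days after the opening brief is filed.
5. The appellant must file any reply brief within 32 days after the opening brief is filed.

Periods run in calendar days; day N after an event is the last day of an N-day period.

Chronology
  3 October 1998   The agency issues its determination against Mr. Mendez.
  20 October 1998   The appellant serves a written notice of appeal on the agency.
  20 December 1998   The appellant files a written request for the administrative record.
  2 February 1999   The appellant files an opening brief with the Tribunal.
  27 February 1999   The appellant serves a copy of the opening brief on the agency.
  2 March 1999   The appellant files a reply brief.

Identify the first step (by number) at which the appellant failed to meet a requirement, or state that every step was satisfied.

Step 1

Step 1 — counting 15 days from 3 October 1998 (when the determination is issued) gives a deadline of 18 October 1998; not done until 20 October 1998, 2 days after the deadline.
No need to go further; step 1 was not satisfied.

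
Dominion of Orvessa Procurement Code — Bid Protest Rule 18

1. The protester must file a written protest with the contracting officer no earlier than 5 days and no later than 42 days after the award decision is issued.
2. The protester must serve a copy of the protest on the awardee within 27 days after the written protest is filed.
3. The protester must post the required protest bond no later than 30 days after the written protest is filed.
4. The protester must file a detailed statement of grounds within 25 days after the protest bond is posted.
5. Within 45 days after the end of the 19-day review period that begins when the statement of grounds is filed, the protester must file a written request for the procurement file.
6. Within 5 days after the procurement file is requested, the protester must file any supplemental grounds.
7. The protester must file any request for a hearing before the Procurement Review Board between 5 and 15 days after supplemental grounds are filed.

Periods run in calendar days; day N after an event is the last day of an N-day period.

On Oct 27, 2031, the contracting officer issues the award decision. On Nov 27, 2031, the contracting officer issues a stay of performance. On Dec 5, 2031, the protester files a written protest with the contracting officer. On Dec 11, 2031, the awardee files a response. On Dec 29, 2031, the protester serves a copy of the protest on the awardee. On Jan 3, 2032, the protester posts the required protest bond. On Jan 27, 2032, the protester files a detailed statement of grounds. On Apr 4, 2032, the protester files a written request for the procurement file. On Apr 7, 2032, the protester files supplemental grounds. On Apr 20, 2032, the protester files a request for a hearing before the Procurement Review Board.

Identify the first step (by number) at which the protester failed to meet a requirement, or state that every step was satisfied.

Step 5

Step 1 — 5 and 42 days from Oct 27, 2031 (when the award decision is issued) are Nov 1, 2031 and Dec 8, 2031 respectively; done Dec 5, 2031 — within the window.
Step 2 — counting 27 days from Dec 5, 2031 (when the written protest is filed) gives a deadline of Jan 1, 2032; Dec 29, 2031 is within that limit.
Step 3 — counting 30 days from Dec 5, 2031 (when the written protest is filed) gives a deadline of Jan 4, 2032; Jan 3, 2032 is within that limit.
Step 4 — counting 25 days from Jan 3, 2032 (when the protest bond is posted) gives a deadline of Jan 28, 2032; completed Jan 27, 2032, before the deadline.
Step 5 — counting 45 days from Feb 15, 2032 (end of the 19-day review period, which began when the statement of grounds is filed on Jan 27, 2032) gives a deadline of Mar 31, 2032; Apr 4, 2032 misses that deadline by 4 days.
The procedure was therefore not followed at step 5.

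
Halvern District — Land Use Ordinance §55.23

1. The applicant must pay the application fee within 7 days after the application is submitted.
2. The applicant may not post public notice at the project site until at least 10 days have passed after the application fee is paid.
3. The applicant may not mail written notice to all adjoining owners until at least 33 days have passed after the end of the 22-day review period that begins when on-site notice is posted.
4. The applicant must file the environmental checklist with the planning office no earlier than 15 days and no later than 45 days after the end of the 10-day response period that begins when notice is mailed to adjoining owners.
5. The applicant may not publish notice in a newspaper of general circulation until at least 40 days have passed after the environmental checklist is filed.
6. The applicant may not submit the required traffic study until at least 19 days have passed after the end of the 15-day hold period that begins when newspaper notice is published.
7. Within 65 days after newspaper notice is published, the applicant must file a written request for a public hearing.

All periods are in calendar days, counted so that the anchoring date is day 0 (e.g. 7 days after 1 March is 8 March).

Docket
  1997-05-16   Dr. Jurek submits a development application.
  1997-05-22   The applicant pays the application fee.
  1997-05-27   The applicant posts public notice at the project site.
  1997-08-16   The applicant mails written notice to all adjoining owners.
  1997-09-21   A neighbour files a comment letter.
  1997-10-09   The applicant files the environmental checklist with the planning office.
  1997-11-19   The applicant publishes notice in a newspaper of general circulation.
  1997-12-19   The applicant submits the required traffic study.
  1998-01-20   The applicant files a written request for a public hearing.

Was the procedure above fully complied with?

(1) due by 1997-05-16 + 7 days = 1997-05-23; 1997-05-22 is within that limit.
(2) permitted from 1997-05-22 + 10 days = 1997-06-01 onward; acted on 1997-05-27, 5 days prematurely.
That is the first point of non-compliance.

No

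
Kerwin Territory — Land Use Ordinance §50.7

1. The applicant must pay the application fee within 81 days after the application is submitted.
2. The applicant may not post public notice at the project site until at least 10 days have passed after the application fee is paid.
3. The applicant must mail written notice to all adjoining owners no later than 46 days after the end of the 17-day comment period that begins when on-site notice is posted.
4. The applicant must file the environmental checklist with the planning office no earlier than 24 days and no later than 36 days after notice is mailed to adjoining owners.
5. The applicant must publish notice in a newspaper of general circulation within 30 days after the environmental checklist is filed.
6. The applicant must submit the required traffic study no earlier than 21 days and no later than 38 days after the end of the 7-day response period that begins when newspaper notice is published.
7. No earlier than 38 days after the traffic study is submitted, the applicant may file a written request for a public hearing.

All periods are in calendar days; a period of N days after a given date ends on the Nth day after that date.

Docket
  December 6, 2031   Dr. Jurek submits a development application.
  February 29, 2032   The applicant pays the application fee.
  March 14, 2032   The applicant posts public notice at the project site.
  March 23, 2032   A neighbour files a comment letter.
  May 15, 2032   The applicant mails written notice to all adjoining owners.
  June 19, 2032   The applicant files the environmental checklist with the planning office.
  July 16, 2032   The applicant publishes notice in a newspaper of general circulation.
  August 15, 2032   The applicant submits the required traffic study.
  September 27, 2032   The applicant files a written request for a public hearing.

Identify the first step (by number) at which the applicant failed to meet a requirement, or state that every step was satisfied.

Step 1

Step 1 — counting 81 days from December 6, 2031 (when the application is submitted) gives a deadline of February 25, 2032; not done until February 29, 2032, 4 days after the deadline.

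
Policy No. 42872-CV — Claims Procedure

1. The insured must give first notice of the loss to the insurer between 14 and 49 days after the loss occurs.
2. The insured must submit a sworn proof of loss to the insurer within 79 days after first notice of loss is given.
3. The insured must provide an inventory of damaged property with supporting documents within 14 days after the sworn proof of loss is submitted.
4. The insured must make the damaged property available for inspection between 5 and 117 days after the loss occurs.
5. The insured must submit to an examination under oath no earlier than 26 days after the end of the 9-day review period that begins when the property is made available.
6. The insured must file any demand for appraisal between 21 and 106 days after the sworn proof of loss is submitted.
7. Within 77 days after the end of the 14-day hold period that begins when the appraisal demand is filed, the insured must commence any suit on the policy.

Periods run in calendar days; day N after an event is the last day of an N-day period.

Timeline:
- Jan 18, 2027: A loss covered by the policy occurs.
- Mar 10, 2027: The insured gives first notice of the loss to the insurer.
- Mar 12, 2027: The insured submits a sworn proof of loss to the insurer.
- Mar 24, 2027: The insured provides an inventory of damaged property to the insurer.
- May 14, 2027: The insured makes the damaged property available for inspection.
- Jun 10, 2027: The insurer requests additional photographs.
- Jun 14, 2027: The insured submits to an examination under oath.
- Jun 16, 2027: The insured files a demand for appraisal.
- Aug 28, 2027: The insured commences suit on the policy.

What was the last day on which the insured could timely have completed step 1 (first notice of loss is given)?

Mar 8, 2027

Step 1 runs from Jan 18, 2027, when the loss occurs. The window is 14–49 days after Jan 18, 2027; it closes on Mar 8, 2027.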